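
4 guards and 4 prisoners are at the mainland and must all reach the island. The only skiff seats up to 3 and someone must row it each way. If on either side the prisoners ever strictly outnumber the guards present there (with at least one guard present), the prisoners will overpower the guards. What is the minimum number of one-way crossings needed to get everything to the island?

Counting alone: each trip to the island takes at most 3 across and each return brings at least 1 back, so after t trips out (and t−1 returns) at most 3t − (t−1) of the 8 are across; that first reaches 8 at t = 4, so at least 7 crossings are needed.
The safety rule pushes this higher. Following every safe sequence of crossings, the most of the 8 that can be at the island as the skiff arrives there on crossing 7 is 7 — never all 8.
So no plan with fewer than 9 crossings exists, and this one achieves 9:
1. 2 prisoners → the island.  (the mainland: 4G 2P; the island: 0G 2P)
2. 1 prisoner ← the mainland.  (the mainland: 4G 3P; the island: 0G 1P)
3. 3 prisoners → the island.  (the mainland: 4G 0P; the island: 0G 4P)
4. 1 prisoner ← the mainland.  (the mainland: 4G 1P; the island: 0G 3P)
5. 3 guards → the island.  (the mainland: 1G 1P; the island: 3G 3P)
6. 1 guard and 1 prisoner ← the mainland.  (the mainland: 2G 2P; the island: 2G 2P)
7. 2 guards → the island.  (the mainland: 0G 2P; the island: 4G 2P)
8. 1 prisoner ← the mainland.  (the mainland: 0G 3P; the island: 4G 1P)
9. 3 prisoners → the island.  (the mainland: 0G 0P; the island: 4G 4P)

9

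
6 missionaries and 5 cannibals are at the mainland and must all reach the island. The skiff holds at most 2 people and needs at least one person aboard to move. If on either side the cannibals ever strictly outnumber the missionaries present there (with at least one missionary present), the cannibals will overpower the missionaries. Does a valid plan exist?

Yes

1. 2 cannibals → the island.  (the mainland: 6M 3C; the island: 0M 2C)
2. 1 cannibal ← the mainland.  (the mainland: 6M 4C; the island: 0M 1C)
3. 2 cannibals → the island.  (the mainland: 6M 2C; the island: 0M 3C)
4. 1 cannibal ← the mainland.  (the mainland: 6M 3C; the island: 0M 2C)
5. 2 missionaries → the island.  (the mainland: 4M 3C; the island: 2M 2C)
6. 1 cannibal ← the mainland.  (the mainland: 4M 4C; the island: 2M 1C)
7. 1 missionary and 1 cannibal → the island.  (the mainland: 3M 3C; the island: 3M 2C)
8. 1 missionary ← the mainland.  (the mainland: 4M 3C; the island: 2M 2C)
9. 1 missionary and 1 cannibal → the island.  (the mainland: 3M 2C; the island: 3M 3C)
10. 1 cannibal ← the mainland.  (the mainland: 3M 3C; the island: 3M 2C)
11. 1 missionary and 1 cannibal → the island.  (the mainland: 2M 2C; the island: 4M 3C)
12. 1 missionary ← the mainland.  (the mainland: 3M 2C; the island: 3M 3C)
13. 1 missionary and 1 cannibal → the island.  (the mainland: 2M 1C; the island: 4M 4C)
14. 1 cannibal ← the mainland.  (the mainland: 2M 2C; the island: 4M 3C)
15. 1 missionary and 1 cannibal → the island.  (the mainland: 1M 1C; the island: 5M 4C)
16. 1 missionary ← the mainland.  (the mainland: 2M 1C; the island: 4M 4C)
17. 1 missionary and 1 cannibal → the island.  (the mainland: 1M 0C; the island: 5M 5C)
18. 1 cannibal ← the mainland.  (the mainland: 1M 1C; the island: 5M 4C)
19. 1 missionary and 1 cannibal → the island.  (the mainland: 0M 0C; the island: 6M 5C)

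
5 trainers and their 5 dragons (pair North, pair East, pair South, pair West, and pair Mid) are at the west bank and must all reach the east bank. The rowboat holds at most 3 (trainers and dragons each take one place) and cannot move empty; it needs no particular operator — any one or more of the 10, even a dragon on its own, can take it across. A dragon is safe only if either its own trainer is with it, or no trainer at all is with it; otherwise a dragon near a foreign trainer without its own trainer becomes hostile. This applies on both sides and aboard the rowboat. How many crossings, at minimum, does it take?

11

Counting alone: each trip to the east bank takes at most 3 across and each return brings at least 1 back, so after t trips out (and t−1 returns) at most 3t − (t−1) of the 10 are across; that first reaches 10 at t = 5, so at least 9 crossings are needed.
The safety rule pushes this higher. Following every safe sequence of crossings, the most of the 10 that can be at the east bank as the rowboat arrives there on crossing 9 is 9 — never all 10.
So no plan with fewer than 11 crossings exists, and this one achieves 11:
1. dragon North and trainer North cross → the east bank.
2. trainer North crosses ← the west bank.
3. dragon East, dragon South, and dragon West cross → the east bank.
4. dragon North crosses ← the west bank.
5. trainer East, trainer South, and trainer West cross → the east bank.
6. dragon East and trainer East cross ← the west bank.
7. trainer East, trainer Mid, and trainer North cross → the east bank.
8. dragon South crosses ← the west bank.
9. dragon East and dragon North cross → the east bank.
10. dragon North crosses ← the west bank.
11. dragon Mid, dragon North, and dragon South cross → the east bank.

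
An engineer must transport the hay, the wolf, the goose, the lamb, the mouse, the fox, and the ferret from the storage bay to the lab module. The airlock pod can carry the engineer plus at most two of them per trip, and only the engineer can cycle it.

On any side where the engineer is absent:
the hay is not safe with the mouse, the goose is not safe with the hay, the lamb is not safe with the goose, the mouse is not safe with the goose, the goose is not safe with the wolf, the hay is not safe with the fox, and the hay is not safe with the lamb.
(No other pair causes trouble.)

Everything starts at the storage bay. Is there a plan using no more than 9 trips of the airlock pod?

Counting alone: the engineer can take at most 2 across per trip to the lab module, so moving all 7 needs at least 4 loaded trips out, with a return between consecutive ones — at least 7 crossings.
The safety rule pushes this higher. Following every safe sequence of crossings, the most of the 7 that can be at the lab module as the airlock pod arrives there on crossings 7, 9 is 5, 6 respectively — never all 7.
So the move cannot be finished within 9 crossings. (The shortest complete plan takes 11:)
1. Engineer goes to the lab module with the goose and the hay.
2. Engineer goes back to the storage bay with the hay.
3. Engineer goes to the lab module with the hay and the wolf.
4. Engineer goes back to the storage bay with the goose.
5. Engineer goes to the lab module with the ferret and the goose.
6. Engineer goes back to the storage bay with the goose.
7. Engineer goes to the lab module with the lamb and the mouse.
8. Engineer goes back to the storage bay with the hay.
9. Engineer goes to the lab module with the fox and the hay.
10. Engineer goes back to the storage bay with the hay.
11. Engineer goes to the lab module with the goose and the hay.

No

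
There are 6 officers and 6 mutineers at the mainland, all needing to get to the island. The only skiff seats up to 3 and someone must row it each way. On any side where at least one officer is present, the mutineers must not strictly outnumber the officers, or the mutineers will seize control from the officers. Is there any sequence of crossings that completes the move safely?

Following every safe sequence of crossings from the start, the most of the 12 that can be at the island as the skiff arrives there on crossings 1, 3, 5 is 3, 5, 6 respectively; the best ever achieved is 6 of 12.
From crossing 7 on, no configuration arises that was not already reachable earlier: only 17 distinct safe configurations (who is on which side, and where the skiff is) can ever be reached, none of them has everyone across, and every continuation just revisits them. They are: 0 officers + 0 mutineers across (skiff back at the start); 0 officers + 1 mutineer across (skiff there); 0 officers + 1 mutineer across (skiff back at the start); 0 officers + 2 mutineers across (skiff there); 0 officers + 2 mutineers across (skiff back at the start); 0 officers + 3 mutineers across (skiff there); 0 officers + 3 mutineers across (skiff back at the start); 0 officers + 4 mutineers across (skiff there); 0 officers + 4 mutineers across (skiff back at the start); 0 officers + 5 mutineers across (skiff there); 0 officers + 5 mutineers across (skiff back at the start); 0 officers + 6 mutineers across (skiff there); 1 officer + 1 mutineer across (skiff there); 1 officer + 1 mutineer across (skiff back at the start); 2 officers + 2 mutineers across (skiff there); 2 officers + 2 mutineers across (skiff back at the start); 3 officers + 3 mutineers across (skiff there). So no valid plan exists.

No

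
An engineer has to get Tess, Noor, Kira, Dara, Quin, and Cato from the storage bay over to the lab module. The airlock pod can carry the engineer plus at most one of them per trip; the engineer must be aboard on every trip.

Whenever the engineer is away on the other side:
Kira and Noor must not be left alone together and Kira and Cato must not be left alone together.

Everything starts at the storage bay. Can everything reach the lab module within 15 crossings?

Yes — this plan uses 13 crossings (≤ 15):
1. Engineer goes to the lab module with Kira.
2. Engineer goes back to the storage bay alone.
3. Engineer goes to the lab module with Tess.
4. Engineer goes back to the storage bay alone.
5. Engineer goes to the lab module with Noor.
6. Engineer goes back to the storage bay with Kira.
7. Engineer goes to the lab module with Cato.
8. Engineer goes back to the storage bay alone.
9. Engineer goes to the lab module with Dara.
10. Engineer goes back to the storage bay alone.
11. Engineer goes to the lab module with Quin.
12. Engineer goes back to the storage bay alone.
13. Engineer goes to the lab module with Kira.

Yes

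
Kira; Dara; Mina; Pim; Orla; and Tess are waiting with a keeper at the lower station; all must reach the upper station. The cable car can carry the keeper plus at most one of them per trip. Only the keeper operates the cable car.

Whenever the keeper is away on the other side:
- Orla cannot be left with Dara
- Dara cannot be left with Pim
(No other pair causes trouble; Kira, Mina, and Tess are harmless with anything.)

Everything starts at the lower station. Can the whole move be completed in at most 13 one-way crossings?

Yes

Yes — this plan uses 13 crossings (≤ 13):
1. Keeper goes to the upper station with Dara.  [the lower station: Kira, Mina, Orla, Pim, Tess | the upper station: Dara]
2. Keeper goes back to the lower station alone.  [the lower station: Kira, Mina, Orla, Pim, Tess | the upper station: Dara]
3. Keeper goes to the upper station with Kira.  [the lower station: Mina, Orla, Pim, Tess | the upper station: Dara, Kira]
4. Keeper goes back to the lower station alone.  [the lower station: Mina, Orla, Pim, Tess | the upper station: Dara, Kira]
5. Keeper goes to the upper station with Mina.  [the lower station: Orla, Pim, Tess | the upper station: Dara, Kira, Mina]
6. Keeper goes back to the lower station alone.  [the lower station: Orla, Pim, Tess | the upper station: Dara, Kira, Mina]
7. Keeper goes to the upper station with Pim.  [the lower station: Orla, Tess | the upper station: Dara, Kira, Mina, Pim]
8. Keeper goes back to the lower station with Dara.  [the lower station: Dara, Orla, Tess | the upper station: Kira, Mina, Pim]
9. Keeper goes to the upper station with Orla.  [the lower station: Dara, Tess | the upper station: Kira, Mina, Orla, Pim]
10. Keeper goes back to the lower station alone.  [the lower station: Dara, Tess | the upper station: Kira, Mina, Orla, Pim]
11. Keeper goes to the upper station with Tess.  [the lower station: Dara | the upper station: Kira, Mina, Orla, Pim, Tess]
12. Keeper goes back to the lower station alone.  [the lower station: Dara | the upper station: Kira, Mina, Orla, Pim, Tess]
13. Keeper goes to the upper station with Dara.  [the lower station: — | the upper station: Dara, Kira, Mina, Orla, Pim, Tess]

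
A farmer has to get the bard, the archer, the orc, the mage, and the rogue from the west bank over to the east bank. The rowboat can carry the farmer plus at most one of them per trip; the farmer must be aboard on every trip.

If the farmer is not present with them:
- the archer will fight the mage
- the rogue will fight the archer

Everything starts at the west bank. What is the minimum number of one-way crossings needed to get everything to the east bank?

Counting alone: the farmer can take at most 1 across per trip to the east bank, so moving all 5 needs at least 5 loaded trips out, with a return between consecutive ones — at least 9 crossings.
The safety rule pushes this higher. Following every safe sequence of crossings, the most of the 5 that can be at the east bank as the rowboat arrives there on crossing 9 is 4 — never all 5.
So no plan with fewer than 11 crossings exists, and this one achieves 11:
1. Farmer goes to the east bank with the archer.  [the west bank: the bard, the mage, the orc, the rogue | the east bank: the archer]
2. Farmer goes back to the west bank alone.  [the west bank: the bard, the mage, the orc, the rogue | the east bank: the archer]
3. Farmer goes to the east bank with the bard.  [the west bank: the mage, the orc, the rogue | the east bank: the archer, the bard]
4. Farmer goes back to the west bank alone.  [the west bank: the mage, the orc, the rogue | the east bank: the archer, the bard]
5. Farmer goes to the east bank with the orc.  [the west bank: the mage, the rogue | the east bank: the archer, the bard, the orc]
6. Farmer goes back to the west bank alone.  [the west bank: the mage, the rogue | the east bank: the archer, the bard, the orc]
7. Farmer goes to the east bank with the mage.  [the west bank: the rogue | the east bank: the archer, the bard, the mage, the orc]
8. Farmer goes back to the west bank with the archer.  [the west bank: the archer, the rogue | the east bank: the bard, the mage, the orc]
9. Farmer goes to the east bank with the rogue.  [the west bank: the archer | the east bank: the bard, the mage, the orc, the rogue]
10. Farmer goes back to the west bank alone.  [the west bank: the archer | the east bank: the bard, the mage, the orc, the rogue]
11. Farmer goes to the east bank with the archer.  [the west bank: — | the east bank: the archer, the bard, the mage, the orc, the rogue]

11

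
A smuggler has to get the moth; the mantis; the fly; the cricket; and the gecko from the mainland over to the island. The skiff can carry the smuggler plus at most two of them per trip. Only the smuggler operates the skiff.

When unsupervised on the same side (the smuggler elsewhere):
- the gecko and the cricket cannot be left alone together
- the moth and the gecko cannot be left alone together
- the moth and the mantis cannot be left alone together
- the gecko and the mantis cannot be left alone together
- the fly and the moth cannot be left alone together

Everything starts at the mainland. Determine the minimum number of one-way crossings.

Counting alone: the smuggler can take at most 2 across per trip to the island, so moving all 5 needs at least 3 loaded trips out, with a return between consecutive ones — at least 5 crossings.
The safety rule pushes this higher. Following every safe sequence of crossings, the most of the 5 that can be at the island as the skiff arrives there on crossing 5 is 4 — never all 5.
So no plan with fewer than 7 crossings exists, and this one achieves 7:
1. Smuggler goes to the island with the gecko and the moth.
2. Smuggler goes back to the mainland with the moth.
3. Smuggler goes to the island with the fly and the moth.
4. Smuggler goes back to the mainland with the moth.
5. Smuggler goes to the island with the cricket and the mantis.
6. Smuggler goes back to the mainland with the gecko.
7. Smuggler goes to the island with the gecko and the moth.

7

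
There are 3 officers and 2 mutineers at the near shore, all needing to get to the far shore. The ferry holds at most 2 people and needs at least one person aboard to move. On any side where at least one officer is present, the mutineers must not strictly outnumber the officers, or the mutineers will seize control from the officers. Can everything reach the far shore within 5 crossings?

No

Counting alone: each trip to the far shore takes at most 2 across and each return brings at least 1 back, so after t trips out (and t−1 returns) at most 2t − (t−1) of the 5 are across; that first reaches 5 at t = 4, so at least 7 crossings are needed.
Since 5 < 7, 5 crossings cannot be enough. (The shortest complete plan in fact takes 7:)
1. 2 mutineers → the far shore.  (the near shore: 3O 0M; the far shore: 0O 2M)
2. 1 mutineer ← the near shore.  (the near shore: 3O 1M; the far shore: 0O 1M)
3. 2 officers → the far shore.  (the near shore: 1O 1M; the far shore: 2O 1M)
4. 1 officer ← the near shore.  (the near shore: 2O 1M; the far shore: 1O 1M)
5. 1 officer and 1 mutineer → the far shore.  (the near shore: 1O 0M; the far shore: 2O 2M)
6. 1 mutineer ← the near shore.  (the near shore: 1O 1M; the far shore: 2O 1M)
7. 1 officer and 1 mutineer → the far shore.  (the near shore: 0O 0M; the far shore: 3O 2M)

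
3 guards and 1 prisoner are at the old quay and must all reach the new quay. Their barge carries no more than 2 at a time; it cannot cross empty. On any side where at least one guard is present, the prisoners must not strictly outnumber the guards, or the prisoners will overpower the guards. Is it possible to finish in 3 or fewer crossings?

Counting alone: each trip to the new quay takes at most 2 across and each return brings at least 1 back, so after t trips out (and t−1 returns) at most 2t − (t−1) of the 4 are across; that first reaches 4 at t = 3, so at least 5 crossings are needed.
Since 3 < 5, 3 crossings cannot be enough. (The shortest complete plan in fact takes 5:)
1. 1 guard and 1 prisoner → the new quay.  (the old quay: 2G 0P; the new quay: 1G 1P)
2. 1 prisoner ← the old quay.  (the old quay: 2G 1P; the new quay: 1G 0P)
3. 1 guard and 1 prisoner → the new quay.  (the old quay: 1G 0P; the new quay: 2G 1P)
4. 1 prisoner ← the old quay.  (the old quay: 1G 1P; the new quay: 2G 0P)
5. 1 guard and 1 prisoner → the new quay.  (the old quay: 0G 0P; the new quay: 3G 1P)

No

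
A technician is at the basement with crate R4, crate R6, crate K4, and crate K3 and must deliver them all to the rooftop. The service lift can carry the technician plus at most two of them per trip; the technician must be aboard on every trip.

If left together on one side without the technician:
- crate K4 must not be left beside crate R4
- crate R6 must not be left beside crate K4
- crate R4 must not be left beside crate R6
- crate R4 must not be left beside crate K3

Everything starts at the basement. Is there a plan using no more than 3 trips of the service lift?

No

Counting alone: the technician can take at most 2 across per trip to the rooftop, so moving all 4 needs at least 2 loaded trips out, with a return between consecutive ones — at least 3 crossings.
The safety rule pushes this higher. Following every safe sequence of crossings, the most of the 4 that can be at the rooftop as the service lift arrives there on crossing 3 is 3 — never all 4.
So the move cannot be finished within 3 crossings. (The shortest complete plan takes 5:)
1. Technician goes to the rooftop with crate R4 and crate R6.
2. Technician goes back to the basement with crate R4.
3. Technician goes to the rooftop with crate K3 and crate R4.
4. Technician goes back to the basement with crate R4.
5. Technician goes to the rooftop with crate K4 and crate R4.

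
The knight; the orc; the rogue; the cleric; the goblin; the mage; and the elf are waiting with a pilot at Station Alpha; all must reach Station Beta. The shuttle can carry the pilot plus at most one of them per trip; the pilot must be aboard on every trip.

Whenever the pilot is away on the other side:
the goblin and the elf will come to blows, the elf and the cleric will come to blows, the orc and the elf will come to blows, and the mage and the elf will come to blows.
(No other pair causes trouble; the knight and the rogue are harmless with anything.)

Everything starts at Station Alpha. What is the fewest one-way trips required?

Following every safe sequence of crossings from the start, the most of the 7 that can be at Station Beta as the shuttle arrives there on crossings 1, 3, 5, 7 is 1, 2, 3, 4 respectively; the best ever achieved is 4 of 7.
From crossing 9 on, no configuration arises that was not already reachable earlier: only 44 distinct safe configurations (who is on which side, and where the shuttle is) can ever be reached, none of them has everyone across, and every continuation just revisits them. So no valid plan exists.

impossible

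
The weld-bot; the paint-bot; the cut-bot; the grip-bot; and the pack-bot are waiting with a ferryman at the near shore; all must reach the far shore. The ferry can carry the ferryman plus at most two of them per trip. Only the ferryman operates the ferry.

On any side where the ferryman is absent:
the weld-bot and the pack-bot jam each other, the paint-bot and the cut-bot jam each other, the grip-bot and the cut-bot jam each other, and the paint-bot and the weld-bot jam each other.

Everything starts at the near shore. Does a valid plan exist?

Yes

1. Ferryman goes to the far shore with the cut-bot and the weld-bot.  [the near shore: the grip-bot, the pack-bot, the paint-bot | the far shore: the cut-bot, the weld-bot]
2. Ferryman goes back to the near shore alone.  [the near shore: the grip-bot, the pack-bot, the paint-bot | the far shore: the cut-bot, the weld-bot]
3. Ferryman goes to the far shore with the paint-bot.  [the near shore: the grip-bot, the pack-bot | the far shore: the cut-bot, the paint-bot, the weld-bot]
4. Ferryman goes back to the near shore with the cut-bot and the weld-bot.  [the near shore: the cut-bot, the grip-bot, the pack-bot, the weld-bot | the far shore: the paint-bot]
5. Ferryman goes to the far shore with the grip-bot and the pack-bot.  [the near shore: the cut-bot, the weld-bot | the far shore: the grip-bot, the pack-bot, the paint-bot]
6. Ferryman goes back to the near shore alone.  [the near shore: the cut-bot, the weld-bot | the far shore: the grip-bot, the pack-bot, the paint-bot]
7. Ferryman goes to the far shore with the cut-bot and the weld-bot.  [the near shore: — | the far shore: the cut-bot, the grip-bot, the pack-bot, the paint-bot, the weld-bot]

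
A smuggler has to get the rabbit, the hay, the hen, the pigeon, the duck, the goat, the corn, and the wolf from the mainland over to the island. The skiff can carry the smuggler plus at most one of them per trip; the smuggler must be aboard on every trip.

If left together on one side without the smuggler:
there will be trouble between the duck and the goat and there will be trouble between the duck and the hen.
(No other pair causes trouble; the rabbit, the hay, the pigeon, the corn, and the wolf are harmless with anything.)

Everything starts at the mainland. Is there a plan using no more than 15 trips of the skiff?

Counting alone: the smuggler can take at most 1 across per trip to the island, so moving all 8 needs at least 8 loaded trips out, with a return between consecutive ones — at least 15 crossings.
The safety rule pushes this higher. Following every safe sequence of crossings, the most of the 8 that can be at the island as the skiff arrives there on crossing 15 is 7 — never all 8.
So the move cannot be finished within 15 crossings. (The shortest complete plan takes 17:)
1. Smuggler goes to the island with the duck.  [the mainland: the corn, the goat, the hay, the hen, the pigeon, the rabbit, the wolf | the island: the duck]
2. Smuggler goes back to the mainland alone.  [the mainland: the corn, the goat, the hay, the hen, the pigeon, the rabbit, the wolf | the island: the duck]
3. Smuggler goes to the island with the rabbit.  [the mainland: the corn, the goat, the hay, the hen, the pigeon, the wolf | the island: the duck, the rabbit]
4. Smuggler goes back to the mainland alone.  [the mainland: the corn, the goat, the hay, the hen, the pigeon, the wolf | the island: the duck, the rabbit]
5. Smuggler goes to the island with the hay.  [the mainland: the corn, the goat, the hen, the pigeon, the wolf | the island: the duck, the hay, the rabbit]
6. Smuggler goes back to the mainland alone.  [the mainland: the corn, the goat, the hen, the pigeon, the wolf | the island: the duck, the hay, the rabbit]
7. Smuggler goes to the island with the hen.  [the mainland: the corn, the goat, the pigeon, the wolf | the island: the duck, the hay, the hen, the rabbit]
8. Smuggler goes back to the mainland with the duck.  [the mainland: the corn, the duck, the goat, the pigeon, the wolf | the island: the hay, the hen, the rabbit]
9. Smuggler goes to the island with the goat.  [the mainland: the corn, the duck, the pigeon, the wolf | the island: the goat, the hay, the hen, the rabbit]
10. Smuggler goes back to the mainland alone.  [the mainland: the corn, the duck, the pigeon, the wolf | the island: the goat, the hay, the hen, the rabbit]
11. Smuggler goes to the island with the pigeon.  [the mainland: the corn, the duck, the wolf | the island: the goat, the hay, the hen, the pigeon, the rabbit]
12. Smuggler goes back to the mainland alone.  [the mainland: the corn, the duck, the wolf | the island: the goat, the hay, the hen, the pigeon, the rabbit]
13. Smuggler goes to the island with the corn.  [the mainland: the duck, the wolf | the island: the corn, the goat, the hay, the hen, the pigeon, the rabbit]
14. Smuggler goes back to the mainland alone.  [the mainland: the duck, the wolf | the island: the corn, the goat, the hay, the hen, the pigeon, the rabbit]
15. Smuggler goes to the island with the wolf.  [the mainland: the duck | the island: the corn, the goat, the hay, the hen, the pigeon, the rabbit, the wolf]
16. Smuggler goes back to the mainland alone.  [the mainland: the duck | the island: the corn, the goat, the hay, the hen, the pigeon, the rabbit, the wolf]
17. Smuggler goes to the island with the duck.  [the mainland: — | the island: the corn, the duck, the goat, the hay, the hen, the pigeon, the rabbit, the wolf]

No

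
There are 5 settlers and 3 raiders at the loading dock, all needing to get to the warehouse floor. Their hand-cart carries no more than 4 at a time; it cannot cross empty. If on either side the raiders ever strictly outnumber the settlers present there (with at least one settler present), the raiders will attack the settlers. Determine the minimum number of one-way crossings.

5

Counting alone: each trip to the warehouse floor takes at most 4 across and each return brings at least 1 back, so after t trips out (and t−1 returns) at most 4t − (t−1) of the 8 are across; that first reaches 8 at t = 3, so at least 5 crossings are needed.
The plan below uses exactly 5 crossings, so it is optimal:
1. 2 raiders → the warehouse floor.  (the loading dock: 5S 1R; the warehouse floor: 0S 2R)
2. 1 raider ← the loading dock.  (the loading dock: 5S 2R; the warehouse floor: 0S 1R)
3. 3 settlers and 1 raider → the warehouse floor.  (the loading dock: 2S 1R; the warehouse floor: 3S 2R)
4. 1 raider ← the loading dock.  (the loading dock: 2S 2R; the warehouse floor: 3S 1R)
5. 2 settlers and 2 raiders → the warehouse floor.  (the loading dock: 0S 0R; the warehouse floor: 5S 3R)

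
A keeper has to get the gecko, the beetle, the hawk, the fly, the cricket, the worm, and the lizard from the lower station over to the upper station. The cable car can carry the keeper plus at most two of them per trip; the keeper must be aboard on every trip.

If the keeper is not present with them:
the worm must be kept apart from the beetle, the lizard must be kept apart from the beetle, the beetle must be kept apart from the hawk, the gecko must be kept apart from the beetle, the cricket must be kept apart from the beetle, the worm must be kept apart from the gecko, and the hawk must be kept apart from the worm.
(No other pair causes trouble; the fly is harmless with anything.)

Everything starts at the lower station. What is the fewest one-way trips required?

11

Counting alone: the keeper can take at most 2 across per trip to the upper station, so moving all 7 needs at least 4 loaded trips out, with a return between consecutive ones — at least 7 crossings.
The safety rule pushes this higher. Following every safe sequence of crossings, the most of the 7 that can be at the upper station as the cable car arrives there on crossings 7, 9 is 5, 6 respectively — never all 7.
So no plan with fewer than 11 crossings exists, and this one achieves 11:
1. Keeper goes to the upper station with the beetle and the worm.
2. Keeper goes back to the lower station with the beetle.
3. Keeper goes to the upper station with the beetle and the fly.
4. Keeper goes back to the lower station with the beetle.
5. Keeper goes to the upper station with the beetle and the cricket.
6. Keeper goes back to the lower station with the beetle.
7. Keeper goes to the upper station with the beetle and the lizard.
8. Keeper goes back to the lower station with the beetle.
9. Keeper goes to the upper station with the gecko and the hawk.
10. Keeper goes back to the lower station with the worm.
11. Keeper goes to the upper station with the beetle and the worm.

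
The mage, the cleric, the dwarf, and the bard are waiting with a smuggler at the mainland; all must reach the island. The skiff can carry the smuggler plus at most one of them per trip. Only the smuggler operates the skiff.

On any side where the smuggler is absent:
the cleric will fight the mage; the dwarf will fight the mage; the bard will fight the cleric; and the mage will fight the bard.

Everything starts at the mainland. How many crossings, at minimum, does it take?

impossible

Whatever the first load, the items left behind include a forbidden pair without the smuggler. No opening move is safe, so no plan exists.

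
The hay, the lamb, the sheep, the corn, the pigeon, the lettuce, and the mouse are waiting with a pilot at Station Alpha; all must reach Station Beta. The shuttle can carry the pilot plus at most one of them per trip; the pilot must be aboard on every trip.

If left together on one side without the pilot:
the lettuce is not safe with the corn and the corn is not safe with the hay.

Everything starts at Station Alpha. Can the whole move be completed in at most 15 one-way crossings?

Yes — this plan uses 15 crossings (≤ 15):
1. Pilot goes to Station Beta with the corn.  [Station Alpha: the hay, the lamb, the lettuce, the mouse, the pigeon, the sheep | Station Beta: the corn]
2. Pilot goes back to Station Alpha alone.  [Station Alpha: the hay, the lamb, the lettuce, the mouse, the pigeon, the sheep | Station Beta: the corn]
3. Pilot goes to Station Beta with the hay.  [Station Alpha: the lamb, the lettuce, the mouse, the pigeon, the sheep | Station Beta: the corn, the hay]
4. Pilot goes back to Station Alpha with the corn.  [Station Alpha: the corn, the lamb, the lettuce, the mouse, the pigeon, the sheep | Station Beta: the hay]
5. Pilot goes to Station Beta with the lettuce.  [Station Alpha: the corn, the lamb, the mouse, the pigeon, the sheep | Station Beta: the hay, the lettuce]
6. Pilot goes back to Station Alpha alone.  [Station Alpha: the corn, the lamb, the mouse, the pigeon, the sheep | Station Beta: the hay, the lettuce]
7. Pilot goes to Station Beta with the lamb.  [Station Alpha: the corn, the mouse, the pigeon, the sheep | Station Beta: the hay, the lamb, the lettuce]
8. Pilot goes back to Station Alpha alone.  [Station Alpha: the corn, the mouse, the pigeon, the sheep | Station Beta: the hay, the lamb, the lettuce]
9. Pilot goes to Station Beta with the sheep.  [Station Alpha: the corn, the mouse, the pigeon | Station Beta: the hay, the lamb, the lettuce, the sheep]
10. Pilot goes back to Station Alpha alone.  [Station Alpha: the corn, the mouse, the pigeon | Station Beta: the hay, the lamb, the lettuce, the sheep]
11. Pilot goes to Station Beta with the pigeon.  [Station Alpha: the corn, the mouse | Station Beta: the hay, the lamb, the lettuce, the pigeon, the sheep]
12. Pilot goes back to Station Alpha alone.  [Station Alpha: the corn, the mouse | Station Beta: the hay, the lamb, the lettuce, the pigeon, the sheep]
13. Pilot goes to Station Beta with the mouse.  [Station Alpha: the corn | Station Beta: the hay, the lamb, the lettuce, the mouse, the pigeon, the sheep]
14. Pilot goes back to Station Alpha alone.  [Station Alpha: the corn | Station Beta: the hay, the lamb, the lettuce, the mouse, the pigeon, the sheep]
15. Pilot goes to Station Beta with the corn.  [Station Alpha: — | Station Beta: the corn, the hay, the lamb, the lettuce, the mouse, the pigeon, the sheep]

Yes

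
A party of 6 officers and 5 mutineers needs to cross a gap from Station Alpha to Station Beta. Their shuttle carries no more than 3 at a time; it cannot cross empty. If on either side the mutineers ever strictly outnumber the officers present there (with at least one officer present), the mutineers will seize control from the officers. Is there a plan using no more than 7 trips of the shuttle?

No

Counting alone: each trip to Station Beta takes at most 3 across and each return brings at least 1 back, so after t trips out (and t−1 returns) at most 3t − (t−1) of the 11 are across; that first reaches 11 at t = 5, so at least 9 crossings are needed.
Since 7 < 9, 7 crossings cannot be enough. (The shortest complete plan in fact takes 9:)
1. 3 mutineers → Station Beta.  (Station Alpha: 6O 2M; Station Beta: 0O 3M)
2. 1 mutineer ← Station Alpha.  (Station Alpha: 6O 3M; Station Beta: 0O 2M)
3. 3 officers → Station Beta.  (Station Alpha: 3O 3M; Station Beta: 3O 2M)
4. 1 officer ← Station Alpha.  (Station Alpha: 4O 3M; Station Beta: 2O 2M)
5. 2 officers and 1 mutineer → Station Beta.  (Station Alpha: 2O 2M; Station Beta: 4O 3M)
6. 1 officer ← Station Alpha.  (Station Alpha: 3O 2M; Station Beta: 3O 3M)
7. 2 officers and 1 mutineer → Station Beta.  (Station Alpha: 1O 1M; Station Beta: 5O 4M)
8. 1 officer ← Station Alpha.  (Station Alpha: 2O 1M; Station Beta: 4O 4M)
9. 2 officers and 1 mutineer → Station Beta.  (Station Alpha: 0O 0M; Station Beta: 6O 5M)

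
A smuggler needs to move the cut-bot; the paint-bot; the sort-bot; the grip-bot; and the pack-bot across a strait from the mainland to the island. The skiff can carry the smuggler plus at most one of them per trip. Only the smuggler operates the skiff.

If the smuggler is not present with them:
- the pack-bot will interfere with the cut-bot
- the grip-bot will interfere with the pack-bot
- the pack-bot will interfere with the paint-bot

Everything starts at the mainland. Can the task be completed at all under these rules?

Following every safe sequence of crossings from the start, the most of the 5 that can be at the island as the skiff arrives there on crossings 1, 3, 5 is 1, 2, 3 respectively; the best ever achieved is 3 of 5.
From crossing 7 on, no configuration arises that was not already reachable earlier: only 18 distinct safe configurations (who is on which side, and where the skiff is) can ever be reached, none of them has everyone across, and every continuation just revisits them. So no valid plan exists.

No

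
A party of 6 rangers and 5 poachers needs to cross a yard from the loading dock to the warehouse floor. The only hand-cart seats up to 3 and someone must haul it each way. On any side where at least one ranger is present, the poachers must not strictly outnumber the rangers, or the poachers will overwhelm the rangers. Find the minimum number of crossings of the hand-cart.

9

Counting alone: each trip to the warehouse floor takes at most 3 across and each return brings at least 1 back, so after t trips out (and t−1 returns) at most 3t − (t−1) of the 11 are across; that first reaches 11 at t = 5, so at least 9 crossings are needed.
The plan below uses exactly 9 crossings, so it is optimal:
1. 3 poachers → the warehouse floor.  (the loading dock: 6R 2P; the warehouse floor: 0R 3P)
2. 1 poacher ← the loading dock.  (the loading dock: 6R 3P; the warehouse floor: 0R 2P)
3. 3 rangers → the warehouse floor.  (the loading dock: 3R 3P; the warehouse floor: 3R 2P)
4. 1 ranger ← the loading dock.  (the loading dock: 4R 3P; the warehouse floor: 2R 2P)
5. 2 rangers and 1 poacher → the warehouse floor.  (the loading dock: 2R 2P; the warehouse floor: 4R 3P)
6. 1 ranger ← the loading dock.  (the loading dock: 3R 2P; the warehouse floor: 3R 3P)
7. 2 rangers and 1 poacher → the warehouse floor.  (the loading dock: 1R 1P; the warehouse floor: 5R 4P)
8. 1 ranger ← the loading dock.  (the loading dock: 2R 1P; the warehouse floor: 4R 4P)
9. 2 rangers and 1 poacher → the warehouse floor.  (the loading dock: 0R 0P; the warehouse floor: 6R 5P)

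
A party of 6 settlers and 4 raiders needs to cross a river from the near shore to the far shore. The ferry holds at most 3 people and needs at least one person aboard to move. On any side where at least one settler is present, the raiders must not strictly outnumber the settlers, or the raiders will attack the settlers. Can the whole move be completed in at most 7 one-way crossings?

Counting alone: each trip to the far shore takes at most 3 across and each return brings at least 1 back, so after t trips out (and t−1 returns) at most 3t − (t−1) of the 10 are across; that first reaches 10 at t = 5, so at least 9 crossings are needed.
Since 7 < 9, 7 crossings cannot be enough. (The shortest complete plan in fact takes 9:)
1. 2 raiders → the far shore.  (the near shore: 6S 2R; the far shore: 0S 2R)
2. 1 raider ← the near shore.  (the near shore: 6S 3R; the far shore: 0S 1R)
3. 3 raiders → the far shore.  (the near shore: 6S 0R; the far shore: 0S 4R)
4. 1 raider ← the near shore.  (the near shore: 6S 1R; the far shore: 0S 3R)
5. 3 settlers → the far shore.  (the near shore: 3S 1R; the far shore: 3S 3R)
6. 1 raider ← the near shore.  (the near shore: 3S 2R; the far shore: 3S 2R)
7. 1 settler and 2 raiders → the far shore.  (the near shore: 2S 0R; the far shore: 4S 4R)
8. 1 raider ← the near shore.  (the near shore: 2S 1R; the far shore: 4S 3R)
9. 2 settlers and 1 raider → the far shore.  (the near shore: 0S 0R; the far shore: 6S 4R)

No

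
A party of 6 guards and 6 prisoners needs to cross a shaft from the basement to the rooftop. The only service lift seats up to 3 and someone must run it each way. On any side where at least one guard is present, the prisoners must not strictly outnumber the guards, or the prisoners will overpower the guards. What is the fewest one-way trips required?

impossible

Following every safe sequence of crossings from the start, the most of the 12 that can be at the rooftop as the service lift arrives there on crossings 1, 3, 5 is 3, 5, 6 respectively; the best ever achieved is 6 of 12.
From crossing 7 on, no configuration arises that was not already reachable earlier: only 17 distinct safe configurations (who is on which side, and where the service lift is) can ever be reached, none of them has everyone across, and every continuation just revisits them. They are: 0 guards + 0 prisoners across (service lift back at the start); 0 guards + 1 prisoner across (service lift there); 0 guards + 1 prisoner across (service lift back at the start); 0 guards + 2 prisoners across (service lift there); 0 guards + 2 prisoners across (service lift back at the start); 0 guards + 3 prisoners across (service lift there); 0 guards + 3 prisoners across (service lift back at the start); 0 guards + 4 prisoners across (service lift there); 0 guards + 4 prisoners across (service lift back at the start); 0 guards + 5 prisoners across (service lift there); 0 guards + 5 prisoners across (service lift back at the start); 0 guards + 6 prisoners across (service lift there); 1 guard + 1 prisoner across (service lift there); 1 guard + 1 prisoner across (service lift back at the start); 2 guards + 2 prisoners across (service lift there); 2 guards + 2 prisoners across (service lift back at the start); 3 guards + 3 prisoners across (service lift there). So no valid plan exists.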